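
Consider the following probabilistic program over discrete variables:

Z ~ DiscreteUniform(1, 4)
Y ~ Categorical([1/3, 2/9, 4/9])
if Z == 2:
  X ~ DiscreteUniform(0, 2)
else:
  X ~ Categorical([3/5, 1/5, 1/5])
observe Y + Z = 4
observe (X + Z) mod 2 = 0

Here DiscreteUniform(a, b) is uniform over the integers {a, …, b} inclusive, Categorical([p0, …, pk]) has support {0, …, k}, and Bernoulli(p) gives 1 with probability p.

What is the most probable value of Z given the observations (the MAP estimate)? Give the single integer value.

argmax_v P(Z = v | obs) = 2

Enumerate traces; 5 have nonzero weight after conditioning:
  (Z=2, Y=2, X=0) weight 1/27
  (Z=2, Y=2, X=2) weight 1/27
  (Z=3, Y=1, X=1) weight 1/90
  (Z=4, Y=0, X=0) weight 1/20
  (Z=4, Y=0, X=2) weight 1/60
Group by Z:
  weight(Z=2) = 2/27
  weight(Z=3) = 1/90
  weight(Z=4) = 1/15
Total weight = 2/27 + 1/90 + 1/15 = 41/270
P(Z=2 | obs) = 2/27 / 41/270 = 20/41
P(Z=3 | obs) = 1/90 / 41/270 = 3/41
P(Z=4 | obs) = 1/15 / 41/270 = 18/41
argmax = 2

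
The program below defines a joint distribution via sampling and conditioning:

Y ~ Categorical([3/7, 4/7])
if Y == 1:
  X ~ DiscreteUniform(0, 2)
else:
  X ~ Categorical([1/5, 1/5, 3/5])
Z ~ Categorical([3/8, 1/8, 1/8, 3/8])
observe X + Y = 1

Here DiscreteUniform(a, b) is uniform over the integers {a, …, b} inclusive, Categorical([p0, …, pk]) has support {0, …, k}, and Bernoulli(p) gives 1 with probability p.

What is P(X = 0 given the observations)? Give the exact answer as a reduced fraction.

P(X = 0 | obs) = 20/29

Enumerate traces; 8 have nonzero weight after conditioning:
  (Y=0, X=1, Z=0) weight 9/280
  (Y=0, X=1, Z=1) weight 3/280
  (Y=0, X=1, Z=2) weight 3/280
  (Y=0, X=1, Z=3) weight 9/280
  (Y=1, X=0, Z=0) weight 1/14
  (Y=1, X=0, Z=1) weight 1/42
  (Y=1, X=0, Z=2) weight 1/42
  (Y=1, X=0, Z=3) weight 1/14
Group by X:
  weight(X=0) = 4/21
  weight(X=1) = 3/35
Total weight = 4/21 + 3/35 = 29/105
P(X=0 | obs) = 4/21 / 29/105 = 20/29
P(X=1 | obs) = 3/35 / 29/105 = 9/29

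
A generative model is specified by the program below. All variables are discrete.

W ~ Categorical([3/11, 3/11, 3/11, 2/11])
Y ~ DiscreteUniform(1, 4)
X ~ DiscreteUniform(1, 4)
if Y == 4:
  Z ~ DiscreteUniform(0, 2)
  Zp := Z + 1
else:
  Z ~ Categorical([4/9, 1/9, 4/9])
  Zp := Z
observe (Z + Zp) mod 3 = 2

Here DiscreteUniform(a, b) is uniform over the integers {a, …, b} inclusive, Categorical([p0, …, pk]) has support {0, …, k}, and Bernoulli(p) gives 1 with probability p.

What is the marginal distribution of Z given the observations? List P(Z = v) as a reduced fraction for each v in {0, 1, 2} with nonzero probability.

Enumerate traces; 64 have nonzero weight after conditioning:
  (W=0, Y=1, X=1, Z=1) weight 1/528
  (W=0, Y=1, X=2, Z=1) weight 1/528
  (W=0, Y=1, X=3, Z=1) weight 1/528
  (W=0, Y=1, X=4, Z=1) weight 1/528
  (W=0, Y=2, X=1, Z=1) weight 1/528
  (W=0, Y=2, X=2, Z=1) weight 1/528
  (W=0, Y=2, X=3, Z=1) weight 1/528
  (W=0, Y=2, X=4, Z=1) weight 1/528
  (W=0, Y=4, X=1, Z=2) weight 1/176
  … 55 more
Group by Z:
  weight(Z=1) = 1/12
  weight(Z=2) = 1/12
Total weight = 1/12 + 1/12 = 1/6
P(Z=1 | obs) = 1/12 / 1/6 = 1/2
P(Z=2 | obs) = 1/12 / 1/6 = 1/2

P(Z=1) = 1/2, P(Z=2) = 1/2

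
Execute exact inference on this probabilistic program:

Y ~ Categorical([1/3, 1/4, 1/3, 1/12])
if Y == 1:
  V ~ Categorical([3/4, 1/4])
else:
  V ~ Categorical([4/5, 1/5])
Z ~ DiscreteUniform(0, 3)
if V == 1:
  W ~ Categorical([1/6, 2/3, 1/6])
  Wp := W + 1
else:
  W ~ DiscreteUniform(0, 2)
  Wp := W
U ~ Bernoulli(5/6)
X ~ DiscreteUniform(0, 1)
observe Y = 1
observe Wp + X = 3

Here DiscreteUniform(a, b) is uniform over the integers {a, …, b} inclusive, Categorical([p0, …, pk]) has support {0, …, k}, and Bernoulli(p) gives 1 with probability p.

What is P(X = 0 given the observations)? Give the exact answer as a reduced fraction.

Enumerate traces; 24 have nonzero weight after conditioning:
  (Y=1, V=0, Z=0, W=2, U=0, X=1) weight 1/768
  (Y=1, V=0, Z=0, W=2, U=1, X=1) weight 5/768
  (Y=1, V=0, Z=1, W=2, U=0, X=1) weight 1/768
  (Y=1, V=0, Z=1, W=2, U=1, X=1) weight 5/768
  (Y=1, V=0, Z=2, W=2, U=0, X=1) weight 1/768
  (Y=1, V=0, Z=2, W=2, U=1, X=1) weight 5/768
  (Y=1, V=0, Z=3, W=2, U=0, X=1) weight 1/768
  (Y=1, V=0, Z=3, W=2, U=1, X=1) weight 5/768
  (Y=1, V=1, Z=0, W=2, U=0, X=0) weight 1/4608
  … 15 more
Group by X:
  weight(X=0) = 1/192
  weight(X=1) = 5/96
Total weight = 1/192 + 5/96 = 11/192
P(X=0 | obs) = 1/192 / 11/192 = 1/11
P(X=1 | obs) = 5/96 / 11/192 = 10/11

P(X = 0 | obs) = 1/11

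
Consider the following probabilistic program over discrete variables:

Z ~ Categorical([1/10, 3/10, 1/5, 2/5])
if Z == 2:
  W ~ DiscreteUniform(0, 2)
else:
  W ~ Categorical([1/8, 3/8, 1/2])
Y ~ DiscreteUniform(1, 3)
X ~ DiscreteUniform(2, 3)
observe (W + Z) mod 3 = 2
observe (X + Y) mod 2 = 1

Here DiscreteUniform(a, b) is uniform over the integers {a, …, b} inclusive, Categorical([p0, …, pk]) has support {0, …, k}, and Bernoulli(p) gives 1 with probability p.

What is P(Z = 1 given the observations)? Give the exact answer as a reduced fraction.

Enumerate traces; 12 have nonzero weight after conditioning:
  (Z=0, W=2, Y=1, X=2) weight 1/120
  (Z=0, W=2, Y=2, X=3) weight 1/120
  (Z=0, W=2, Y=3, X=2) weight 1/120
  (Z=1, W=1, Y=1, X=2) weight 3/160
  (Z=1, W=1, Y=2, X=3) weight 3/160
  (Z=1, W=1, Y=3, X=2) weight 3/160
  (Z=2, W=0, Y=1, X=2) weight 1/90
  (Z=2, W=0, Y=2, X=3) weight 1/90
  (Z=3, W=2, Y=1, X=2) weight 1/30
  … 3 more
Group by Z:
  weight(Z=0) = 1/40
  weight(Z=1) = 9/160
  weight(Z=2) = 1/30
  weight(Z=3) = 1/10
Total weight = 1/40 + 9/160 + 1/30 + 1/10 = 103/480
P(Z=0 | obs) = 1/40 / 103/480 = 12/103
P(Z=1 | obs) = 9/160 / 103/480 = 27/103
P(Z=2 | obs) = 1/30 / 103/480 = 16/103
P(Z=3 | obs) = 1/10 / 103/480 = 48/103

P(Z = 1 | obs) = 27/103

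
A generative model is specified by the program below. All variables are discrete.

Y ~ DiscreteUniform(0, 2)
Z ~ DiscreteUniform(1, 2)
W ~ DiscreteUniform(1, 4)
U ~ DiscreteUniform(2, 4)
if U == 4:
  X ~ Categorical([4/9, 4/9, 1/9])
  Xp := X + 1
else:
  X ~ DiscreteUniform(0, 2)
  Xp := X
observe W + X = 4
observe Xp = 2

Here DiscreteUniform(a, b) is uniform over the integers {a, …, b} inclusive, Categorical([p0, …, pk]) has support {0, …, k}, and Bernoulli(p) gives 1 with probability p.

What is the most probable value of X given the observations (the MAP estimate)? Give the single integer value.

Enumerate traces; 18 have nonzero weight after conditioning:
  (Y=0, Z=1, W=2, U=2, X=2) weight 1/216
  (Y=0, Z=1, W=2, U=3, X=2) weight 1/216
  (Y=0, Z=1, W=3, U=4, X=1) weight 1/162
  (Y=0, Z=2, W=2, U=2, X=2) weight 1/216
  (Y=0, Z=2, W=2, U=3, X=2) weight 1/216
  (Y=0, Z=2, W=3, U=4, X=1) weight 1/162
  (Y=1, Z=1, W=2, U=2, X=2) weight 1/216
  (Y=1, Z=1, W=2, U=3, X=2) weight 1/216
  … 10 more
Group by X:
  weight(X=1) = 1/27
  weight(X=2) = 1/18
Total weight = 1/27 + 1/18 = 5/54
P(X=1 | obs) = 1/27 / 5/54 = 2/5
P(X=2 | obs) = 1/18 / 5/54 = 3/5
argmax = 2

argmax_v P(X = v | obs) = 2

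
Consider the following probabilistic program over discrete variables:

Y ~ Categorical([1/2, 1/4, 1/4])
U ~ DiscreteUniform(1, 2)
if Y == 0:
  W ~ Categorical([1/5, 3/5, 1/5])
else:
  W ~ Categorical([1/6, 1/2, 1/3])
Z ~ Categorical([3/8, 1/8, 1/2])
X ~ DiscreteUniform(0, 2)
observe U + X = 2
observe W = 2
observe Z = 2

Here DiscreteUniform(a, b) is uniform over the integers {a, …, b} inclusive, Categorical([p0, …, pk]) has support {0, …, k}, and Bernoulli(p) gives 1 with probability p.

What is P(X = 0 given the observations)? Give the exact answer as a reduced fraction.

P(X = 0 | obs) = 1/2

Enumerate traces; 6 have nonzero weight after conditioning:
  (Y=0, U=1, W=2, Z=2, X=1) weight 1/120
  (Y=0, U=2, W=2, Z=2, X=0) weight 1/120
  (Y=1, U=1, W=2, Z=2, X=1) weight 1/144
  (Y=1, U=2, W=2, Z=2, X=0) weight 1/144
  (Y=2, U=1, W=2, Z=2, X=1) weight 1/144
  (Y=2, U=2, W=2, Z=2, X=0) weight 1/144
Group by X:
  weight(X=0) = 1/45
  weight(X=1) = 1/45
Total weight = 1/45 + 1/45 = 2/45
P(X=0 | obs) = 1/45 / 2/45 = 1/2
P(X=1 | obs) = 1/45 / 2/45 = 1/2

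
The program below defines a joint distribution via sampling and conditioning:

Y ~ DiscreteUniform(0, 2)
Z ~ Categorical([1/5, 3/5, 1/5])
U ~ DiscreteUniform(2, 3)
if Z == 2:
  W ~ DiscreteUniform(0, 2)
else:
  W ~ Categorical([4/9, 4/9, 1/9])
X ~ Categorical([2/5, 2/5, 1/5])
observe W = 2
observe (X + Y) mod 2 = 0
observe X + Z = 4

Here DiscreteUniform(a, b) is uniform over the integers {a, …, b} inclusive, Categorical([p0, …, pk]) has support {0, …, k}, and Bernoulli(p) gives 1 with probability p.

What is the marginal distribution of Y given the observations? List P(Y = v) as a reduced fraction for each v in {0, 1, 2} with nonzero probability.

P(Y=0) = 1/2, P(Y=2) = 1/2

Enumerate traces; 4 have nonzero weight after conditioning:
  (Y=0, Z=2, U=2, W=2, X=2) weight 1/450
  (Y=0, Z=2, U=3, W=2, X=2) weight 1/450
  (Y=2, Z=2, U=2, W=2, X=2) weight 1/450
  (Y=2, Z=2, U=3, W=2, X=2) weight 1/450
Group by Y:
  weight(Y=0) = 1/225
  weight(Y=2) = 1/225
Total weight = 1/225 + 1/225 = 2/225
P(Y=0 | obs) = 1/225 / 2/225 = 1/2
P(Y=2 | obs) = 1/225 / 2/225 = 1/2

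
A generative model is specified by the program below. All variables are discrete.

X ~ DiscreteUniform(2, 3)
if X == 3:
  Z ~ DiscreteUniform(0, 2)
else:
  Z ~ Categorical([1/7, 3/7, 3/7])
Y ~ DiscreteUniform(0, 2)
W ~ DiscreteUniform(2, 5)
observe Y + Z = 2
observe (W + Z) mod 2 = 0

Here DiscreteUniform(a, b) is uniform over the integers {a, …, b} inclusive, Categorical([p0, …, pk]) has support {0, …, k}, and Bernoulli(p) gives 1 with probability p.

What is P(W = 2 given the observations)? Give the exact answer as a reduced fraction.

P(W = 2 | obs) = 13/42

Enumerate traces; 12 have nonzero weight after conditioning:
  (X=2, Z=0, Y=2, W=2) weight 1/168
  (X=2, Z=0, Y=2, W=4) weight 1/168
  (X=2, Z=1, Y=1, W=3) weight 1/56
  (X=2, Z=1, Y=1, W=5) weight 1/56
  (X=2, Z=2, Y=0, W=2) weight 1/56
  (X=2, Z=2, Y=0, W=4) weight 1/56
  (X=3, Z=0, Y=2, W=2) weight 1/72
  (X=3, Z=0, Y=2, W=4) weight 1/72
  … 4 more
Group by W:
  weight(W=2) = 13/252
  weight(W=3) = 2/63
  weight(W=4) = 13/252
  weight(W=5) = 2/63
Total weight = 13/252 + 2/63 + 13/252 + 2/63 = 1/6
P(W=2 | obs) = 13/252 / 1/6 = 13/42
P(W=3 | obs) = 2/63 / 1/6 = 4/21
P(W=4 | obs) = 13/252 / 1/6 = 13/42
P(W=5 | obs) = 2/63 / 1/6 = 4/21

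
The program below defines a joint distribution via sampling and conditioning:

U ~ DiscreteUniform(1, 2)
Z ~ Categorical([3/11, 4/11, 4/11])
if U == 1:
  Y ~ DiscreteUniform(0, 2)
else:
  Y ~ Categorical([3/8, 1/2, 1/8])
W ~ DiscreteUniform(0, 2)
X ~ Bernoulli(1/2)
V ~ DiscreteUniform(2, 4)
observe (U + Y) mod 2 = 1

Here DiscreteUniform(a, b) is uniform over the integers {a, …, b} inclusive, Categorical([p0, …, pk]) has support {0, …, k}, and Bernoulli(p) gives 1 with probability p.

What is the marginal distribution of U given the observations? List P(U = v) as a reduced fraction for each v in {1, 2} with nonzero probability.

P(U=1) = 4/7, P(U=2) = 3/7

Enumerate traces; 162 have nonzero weight after conditioning:
  (U=1, Z=0, Y=0, W=0, X=0, V=2) weight 1/396
  (U=1, Z=0, Y=0, W=0, X=0, V=3) weight 1/396
  (U=1, Z=0, Y=0, W=0, X=0, V=4) weight 1/396
  (U=1, Z=0, Y=0, W=0, X=1, V=2) weight 1/396
  (U=1, Z=0, Y=0, W=0, X=1, V=3) weight 1/396
  (U=1, Z=0, Y=0, W=0, X=1, V=4) weight 1/396
  (U=1, Z=0, Y=0, W=1, X=0, V=2) weight 1/396
  (U=1, Z=0, Y=0, W=1, X=0, V=3) weight 1/396
  (U=2, Z=0, Y=1, W=0, X=0, V=2) weight 1/264
  … 153 more
Group by U:
  weight(U=1) = 1/3
  weight(U=2) = 1/4
Total weight = 1/3 + 1/4 = 7/12
P(U=1 | obs) = 1/3 / 7/12 = 4/7
P(U=2 | obs) = 1/4 / 7/12 = 3/7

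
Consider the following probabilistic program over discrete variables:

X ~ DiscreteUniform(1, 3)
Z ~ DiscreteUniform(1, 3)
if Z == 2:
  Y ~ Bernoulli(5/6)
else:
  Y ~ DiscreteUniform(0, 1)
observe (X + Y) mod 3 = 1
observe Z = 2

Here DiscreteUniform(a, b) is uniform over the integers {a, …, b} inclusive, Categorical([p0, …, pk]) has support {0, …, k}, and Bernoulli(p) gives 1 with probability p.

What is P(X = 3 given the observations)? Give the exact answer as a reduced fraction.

Enumerate traces; 2 have nonzero weight after conditioning:
  (X=1, Z=2, Y=0) weight 1/54
  (X=3, Z=2, Y=1) weight 5/54
Group by X:
  weight(X=1) = 1/54
  weight(X=3) = 5/54
Total weight = 1/54 + 5/54 = 1/9
P(X=1 | obs) = 1/54 / 1/9 = 1/6
P(X=3 | obs) = 5/54 / 1/9 = 5/6

P(X = 3 | obs) = 5/6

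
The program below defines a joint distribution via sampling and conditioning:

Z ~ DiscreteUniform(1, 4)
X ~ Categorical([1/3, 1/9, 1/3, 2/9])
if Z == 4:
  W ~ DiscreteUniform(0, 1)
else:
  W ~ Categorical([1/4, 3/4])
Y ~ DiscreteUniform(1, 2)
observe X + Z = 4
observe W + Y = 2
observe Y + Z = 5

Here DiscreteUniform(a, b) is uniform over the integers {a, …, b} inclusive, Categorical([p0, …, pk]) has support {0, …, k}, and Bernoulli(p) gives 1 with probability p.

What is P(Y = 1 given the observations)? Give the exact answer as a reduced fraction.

Enumerate traces; 2 have nonzero weight after conditioning:
  (Z=3, X=1, W=0, Y=2) weight 1/288
  (Z=4, X=0, W=1, Y=1) weight 1/48
Group by Y:
  weight(Y=1) = 1/48
  weight(Y=2) = 1/288
Total weight = 1/48 + 1/288 = 7/288
P(Y=1 | obs) = 1/48 / 7/288 = 6/7
P(Y=2 | obs) = 1/288 / 7/288 = 1/7

P(Y = 1 | obs) = 6/7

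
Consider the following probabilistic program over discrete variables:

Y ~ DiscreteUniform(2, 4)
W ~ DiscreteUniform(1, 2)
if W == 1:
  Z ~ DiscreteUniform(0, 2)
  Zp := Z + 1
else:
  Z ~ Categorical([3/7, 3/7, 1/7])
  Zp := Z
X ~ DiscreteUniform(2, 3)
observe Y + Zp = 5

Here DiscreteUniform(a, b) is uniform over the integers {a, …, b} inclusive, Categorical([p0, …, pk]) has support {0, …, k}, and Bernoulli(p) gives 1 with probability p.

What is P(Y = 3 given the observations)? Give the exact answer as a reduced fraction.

P(Y = 3 | obs) = 10/33

Enumerate traces; 10 have nonzero weight after conditioning:
  (Y=2, W=1, Z=2, X=2) weight 1/36
  (Y=2, W=1, Z=2, X=3) weight 1/36
  (Y=3, W=1, Z=1, X=2) weight 1/36
  (Y=3, W=1, Z=1, X=3) weight 1/36
  (Y=3, W=2, Z=2, X=2) weight 1/84
  (Y=3, W=2, Z=2, X=3) weight 1/84
  (Y=4, W=1, Z=0, X=2) weight 1/36
  (Y=4, W=1, Z=0, X=3) weight 1/36
  … 2 more
Group by Y:
  weight(Y=2) = 1/18
  weight(Y=3) = 5/63
  weight(Y=4) = 8/63
Total weight = 1/18 + 5/63 + 8/63 = 11/42
P(Y=2 | obs) = 1/18 / 11/42 = 7/33
P(Y=3 | obs) = 5/63 / 11/42 = 10/33
P(Y=4 | obs) = 8/63 / 11/42 = 16/33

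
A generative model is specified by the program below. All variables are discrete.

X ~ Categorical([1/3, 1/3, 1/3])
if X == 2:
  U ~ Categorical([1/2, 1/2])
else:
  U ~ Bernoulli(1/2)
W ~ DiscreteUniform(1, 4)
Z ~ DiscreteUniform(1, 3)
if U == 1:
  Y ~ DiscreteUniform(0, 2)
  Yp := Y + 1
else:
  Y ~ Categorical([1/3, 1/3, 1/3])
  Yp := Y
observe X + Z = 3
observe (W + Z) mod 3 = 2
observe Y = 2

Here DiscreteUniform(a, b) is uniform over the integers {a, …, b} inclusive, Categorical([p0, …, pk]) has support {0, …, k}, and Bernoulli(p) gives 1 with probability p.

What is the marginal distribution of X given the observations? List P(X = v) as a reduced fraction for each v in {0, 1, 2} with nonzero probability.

P(X=0) = 1/4, P(X=1) = 1/4, P(X=2) = 1/2

Enumerate traces; 8 have nonzero weight after conditioning:
  (X=0, U=0, W=2, Z=3, Y=2) weight 1/216
  (X=0, U=1, W=2, Z=3, Y=2) weight 1/216
  (X=1, U=0, W=3, Z=2, Y=2) weight 1/216
  (X=1, U=1, W=3, Z=2, Y=2) weight 1/216
  (X=2, U=0, W=1, Z=1, Y=2) weight 1/216
  (X=2, U=0, W=4, Z=1, Y=2) weight 1/216
  (X=2, U=1, W=1, Z=1, Y=2) weight 1/216
  (X=2, U=1, W=4, Z=1, Y=2) weight 1/216
Group by X:
  weight(X=0) = 1/108
  weight(X=1) = 1/108
  weight(X=2) = 1/54
Total weight = 1/108 + 1/108 + 1/54 = 1/27
P(X=0 | obs) = 1/108 / 1/27 = 1/4
P(X=1 | obs) = 1/108 / 1/27 = 1/4
P(X=2 | obs) = 1/54 / 1/27 = 1/2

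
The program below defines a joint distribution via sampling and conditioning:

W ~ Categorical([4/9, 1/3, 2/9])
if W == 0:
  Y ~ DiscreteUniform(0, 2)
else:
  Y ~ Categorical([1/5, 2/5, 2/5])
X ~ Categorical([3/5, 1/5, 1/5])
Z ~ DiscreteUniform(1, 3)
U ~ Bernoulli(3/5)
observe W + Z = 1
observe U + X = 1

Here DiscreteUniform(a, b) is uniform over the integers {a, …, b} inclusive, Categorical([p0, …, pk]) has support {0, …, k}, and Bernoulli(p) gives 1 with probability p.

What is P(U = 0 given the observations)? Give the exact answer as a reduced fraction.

Enumerate traces; 6 have nonzero weight after conditioning:
  (W=0, Y=0, X=0, Z=1, U=1) weight 4/225
  (W=0, Y=0, X=1, Z=1, U=0) weight 8/2025
  (W=0, Y=1, X=0, Z=1, U=1) weight 4/225
  (W=0, Y=1, X=1, Z=1, U=0) weight 8/2025
  (W=0, Y=2, X=0, Z=1, U=1) weight 4/225
  (W=0, Y=2, X=1, Z=1, U=0) weight 8/2025
Group by U:
  weight(U=0) = 8/675
  weight(U=1) = 4/75
Total weight = 8/675 + 4/75 = 44/675
P(U=0 | obs) = 8/675 / 44/675 = 2/11
P(U=1 | obs) = 4/75 / 44/675 = 9/11

P(U = 0 | obs) = 2/11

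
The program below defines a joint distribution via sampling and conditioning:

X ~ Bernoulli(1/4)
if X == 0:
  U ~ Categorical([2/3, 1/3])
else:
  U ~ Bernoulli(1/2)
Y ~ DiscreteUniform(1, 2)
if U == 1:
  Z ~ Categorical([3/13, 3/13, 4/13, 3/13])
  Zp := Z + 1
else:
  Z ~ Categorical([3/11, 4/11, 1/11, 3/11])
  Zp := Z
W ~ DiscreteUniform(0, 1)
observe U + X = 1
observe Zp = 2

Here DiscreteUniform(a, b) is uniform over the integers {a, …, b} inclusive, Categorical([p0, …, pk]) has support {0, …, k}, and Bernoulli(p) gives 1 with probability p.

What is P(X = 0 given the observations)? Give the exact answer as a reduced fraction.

P(X = 0 | obs) = 66/79

Enumerate traces; 8 have nonzero weight after conditioning:
  (X=0, U=1, Y=1, Z=1, W=0) weight 3/208
  (X=0, U=1, Y=1, Z=1, W=1) weight 3/208
  (X=0, U=1, Y=2, Z=1, W=0) weight 3/208
  (X=0, U=1, Y=2, Z=1, W=1) weight 3/208
  (X=1, U=0, Y=1, Z=2, W=0) weight 1/352
  (X=1, U=0, Y=1, Z=2, W=1) weight 1/352
  (X=1, U=0, Y=2, Z=2, W=0) weight 1/352
  (X=1, U=0, Y=2, Z=2, W=1) weight 1/352
Group by X:
  weight(X=0) = 3/52
  weight(X=1) = 1/88
Total weight = 3/52 + 1/88 = 79/1144
P(X=0 | obs) = 3/52 / 79/1144 = 66/79
P(X=1 | obs) = 1/88 / 79/1144 = 13/79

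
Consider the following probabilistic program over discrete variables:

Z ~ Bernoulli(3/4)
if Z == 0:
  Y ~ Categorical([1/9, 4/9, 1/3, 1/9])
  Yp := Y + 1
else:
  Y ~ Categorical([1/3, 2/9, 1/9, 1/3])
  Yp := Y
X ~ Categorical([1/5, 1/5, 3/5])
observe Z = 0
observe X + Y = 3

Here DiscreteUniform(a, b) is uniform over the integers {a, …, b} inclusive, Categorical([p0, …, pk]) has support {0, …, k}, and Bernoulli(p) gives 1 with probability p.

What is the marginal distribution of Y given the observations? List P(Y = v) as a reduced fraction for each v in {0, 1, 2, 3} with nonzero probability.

Enumerate traces; 3 have nonzero weight after conditioning:
  (Z=0, Y=1, X=2) weight 1/15
  (Z=0, Y=2, X=1) weight 1/60
  (Z=0, Y=3, X=0) weight 1/180
Group by Y:
  weight(Y=1) = 1/15
  weight(Y=2) = 1/60
  weight(Y=3) = 1/180
Total weight = 1/15 + 1/60 + 1/180 = 4/45
P(Y=1 | obs) = 1/15 / 4/45 = 3/4
P(Y=2 | obs) = 1/60 / 4/45 = 3/16
P(Y=3 | obs) = 1/180 / 4/45 = 1/16

P(Y=1) = 3/4, P(Y=2) = 3/16, P(Y=3) = 1/16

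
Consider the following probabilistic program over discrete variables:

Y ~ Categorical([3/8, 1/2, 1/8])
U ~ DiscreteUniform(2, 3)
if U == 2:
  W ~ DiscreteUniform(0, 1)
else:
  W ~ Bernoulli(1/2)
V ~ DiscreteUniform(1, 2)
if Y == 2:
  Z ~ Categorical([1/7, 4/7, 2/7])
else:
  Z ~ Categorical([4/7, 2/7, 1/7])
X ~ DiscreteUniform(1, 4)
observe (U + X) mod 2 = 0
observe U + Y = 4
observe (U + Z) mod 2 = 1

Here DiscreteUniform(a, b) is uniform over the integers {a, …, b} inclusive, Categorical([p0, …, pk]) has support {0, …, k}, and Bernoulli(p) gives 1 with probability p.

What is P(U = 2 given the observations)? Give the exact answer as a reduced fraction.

Enumerate traces; 24 have nonzero weight after conditioning:
  (Y=1, U=3, W=0, V=1, Z=0, X=1) weight 1/112
  (Y=1, U=3, W=0, V=1, Z=0, X=3) weight 1/112
  (Y=1, U=3, W=0, V=1, Z=2, X=1) weight 1/448
  (Y=1, U=3, W=0, V=1, Z=2, X=3) weight 1/448
  (Y=1, U=3, W=0, V=2, Z=0, X=1) weight 1/112
  (Y=1, U=3, W=0, V=2, Z=0, X=3) weight 1/112
  (Y=1, U=3, W=0, V=2, Z=2, X=1) weight 1/448
  (Y=1, U=3, W=0, V=2, Z=2, X=3) weight 1/448
  (Y=2, U=2, W=0, V=1, Z=1, X=2) weight 1/448
  … 15 more
Group by U:
  weight(U=2) = 1/56
  weight(U=3) = 5/56
Total weight = 1/56 + 5/56 = 3/28
P(U=2 | obs) = 1/56 / 3/28 = 1/6
P(U=3 | obs) = 5/56 / 3/28 = 5/6

P(U = 2 | obs) = 1/6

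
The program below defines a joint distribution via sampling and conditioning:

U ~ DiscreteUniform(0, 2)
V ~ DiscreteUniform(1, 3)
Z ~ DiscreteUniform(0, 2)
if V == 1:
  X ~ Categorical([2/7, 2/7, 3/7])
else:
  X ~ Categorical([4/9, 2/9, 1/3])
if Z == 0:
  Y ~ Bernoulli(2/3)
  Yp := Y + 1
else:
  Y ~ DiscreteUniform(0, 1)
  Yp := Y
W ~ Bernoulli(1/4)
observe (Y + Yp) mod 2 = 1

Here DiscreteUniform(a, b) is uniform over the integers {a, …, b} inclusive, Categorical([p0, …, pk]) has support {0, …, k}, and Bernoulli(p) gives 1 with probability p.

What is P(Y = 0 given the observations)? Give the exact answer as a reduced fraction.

P(Y = 0 | obs) = 1/3

Enumerate traces; 108 have nonzero weight after conditioning:
  (U=0, V=1, Z=0, X=0, Y=0, W=0) weight 1/378
  (U=0, V=1, Z=0, X=0, Y=0, W=1) weight 1/1134
  (U=0, V=1, Z=0, X=0, Y=1, W=0) weight 1/189
  (U=0, V=1, Z=0, X=0, Y=1, W=1) weight 1/567
  (U=0, V=1, Z=0, X=1, Y=0, W=0) weight 1/378
  (U=0, V=1, Z=0, X=1, Y=0, W=1) weight 1/1134
  (U=0, V=1, Z=0, X=1, Y=1, W=0) weight 1/189
  (U=0, V=1, Z=0, X=1, Y=1, W=1) weight 1/567
  … 100 more
Group by Y:
  weight(Y=0) = 1/9
  weight(Y=1) = 2/9
Total weight = 1/9 + 2/9 = 1/3
P(Y=0 | obs) = 1/9 / 1/3 = 1/3
P(Y=1 | obs) = 2/9 / 1/3 = 2/3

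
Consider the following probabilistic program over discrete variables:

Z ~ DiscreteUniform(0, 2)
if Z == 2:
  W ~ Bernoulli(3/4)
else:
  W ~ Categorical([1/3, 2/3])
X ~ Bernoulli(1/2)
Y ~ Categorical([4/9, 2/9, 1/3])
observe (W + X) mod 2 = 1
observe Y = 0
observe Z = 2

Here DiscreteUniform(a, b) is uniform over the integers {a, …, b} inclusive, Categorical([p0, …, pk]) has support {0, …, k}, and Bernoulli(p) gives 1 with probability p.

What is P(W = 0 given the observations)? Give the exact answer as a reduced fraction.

P(W = 0 | obs) = 1/4

Enumerate traces; 2 have nonzero weight after conditioning:
  (Z=2, W=0, X=1, Y=0) weight 1/54
  (Z=2, W=1, X=0, Y=0) weight 1/18
Group by W:
  weight(W=0) = 1/54
  weight(W=1) = 1/18
Total weight = 1/54 + 1/18 = 2/27
P(W=0 | obs) = 1/54 / 2/27 = 1/4
P(W=1 | obs) = 1/18 / 2/27 = 3/4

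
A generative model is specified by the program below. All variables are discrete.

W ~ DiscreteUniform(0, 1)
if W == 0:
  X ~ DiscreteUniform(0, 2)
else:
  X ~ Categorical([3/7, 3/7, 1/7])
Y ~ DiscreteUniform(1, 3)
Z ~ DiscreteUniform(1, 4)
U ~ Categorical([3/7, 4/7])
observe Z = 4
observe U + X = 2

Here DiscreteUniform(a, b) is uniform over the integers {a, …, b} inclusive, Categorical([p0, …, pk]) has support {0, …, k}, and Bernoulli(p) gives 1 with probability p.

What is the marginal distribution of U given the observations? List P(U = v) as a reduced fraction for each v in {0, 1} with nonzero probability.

P(U=0) = 15/47, P(U=1) = 32/47

Enumerate traces; 12 have nonzero weight after conditioning:
  (W=0, X=1, Y=1, Z=4, U=1) weight 1/126
  (W=0, X=1, Y=2, Z=4, U=1) weight 1/126
  (W=0, X=1, Y=3, Z=4, U=1) weight 1/126
  (W=0, X=2, Y=1, Z=4, U=0) weight 1/168
  (W=0, X=2, Y=2, Z=4, U=0) weight 1/168
  (W=0, X=2, Y=3, Z=4, U=0) weight 1/168
  (W=1, X=1, Y=1, Z=4, U=1) weight 1/98
  (W=1, X=1, Y=2, Z=4, U=1) weight 1/98
  … 4 more
Group by U:
  weight(U=0) = 5/196
  weight(U=1) = 8/147
Total weight = 5/196 + 8/147 = 47/588
P(U=0 | obs) = 5/196 / 47/588 = 15/47
P(U=1 | obs) = 8/147 / 47/588 = 32/47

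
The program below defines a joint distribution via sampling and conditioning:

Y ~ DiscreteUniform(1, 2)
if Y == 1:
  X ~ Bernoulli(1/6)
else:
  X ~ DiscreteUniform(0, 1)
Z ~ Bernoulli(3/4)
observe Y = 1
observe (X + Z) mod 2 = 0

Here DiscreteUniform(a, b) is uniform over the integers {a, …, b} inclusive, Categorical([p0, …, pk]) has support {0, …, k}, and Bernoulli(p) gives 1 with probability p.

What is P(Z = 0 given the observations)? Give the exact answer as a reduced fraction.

Enumerate traces; 2 have nonzero weight after conditioning:
  (Y=1, X=0, Z=0) weight 5/48
  (Y=1, X=1, Z=1) weight 1/16
Group by Z:
  weight(Z=0) = 5/48
  weight(Z=1) = 1/16
Total weight = 5/48 + 1/16 = 1/6
P(Z=0 | obs) = 5/48 / 1/6 = 5/8
P(Z=1 | obs) = 1/16 / 1/6 = 3/8

P(Z = 0 | obs) = 5/8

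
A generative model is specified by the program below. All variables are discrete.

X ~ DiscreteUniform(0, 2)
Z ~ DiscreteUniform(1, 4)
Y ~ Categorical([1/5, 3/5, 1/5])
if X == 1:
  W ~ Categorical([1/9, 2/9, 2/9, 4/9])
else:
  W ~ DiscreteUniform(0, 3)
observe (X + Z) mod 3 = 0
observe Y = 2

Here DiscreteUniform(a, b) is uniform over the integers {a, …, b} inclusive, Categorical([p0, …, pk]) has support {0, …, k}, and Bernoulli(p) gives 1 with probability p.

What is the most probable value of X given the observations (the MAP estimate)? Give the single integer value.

Enumerate traces; 16 have nonzero weight after conditioning:
  (X=0, Z=3, Y=2, W=0) weight 1/240
  (X=0, Z=3, Y=2, W=1) weight 1/240
  (X=0, Z=3, Y=2, W=2) weight 1/240
  (X=0, Z=3, Y=2, W=3) weight 1/240
  (X=1, Z=2, Y=2, W=0) weight 1/540
  (X=1, Z=2, Y=2, W=1) weight 1/270
  (X=1, Z=2, Y=2, W=2) weight 1/270
  (X=1, Z=2, Y=2, W=3) weight 1/135
  (X=2, Z=1, Y=2, W=0) weight 1/240
  … 7 more
Group by X:
  weight(X=0) = 1/60
  weight(X=1) = 1/60
  weight(X=2) = 1/30
Total weight = 1/60 + 1/60 + 1/30 = 1/15
P(X=0 | obs) = 1/60 / 1/15 = 1/4
P(X=1 | obs) = 1/60 / 1/15 = 1/4
P(X=2 | obs) = 1/30 / 1/15 = 1/2
argmax = 2

argmax_v P(X = v | obs) = 2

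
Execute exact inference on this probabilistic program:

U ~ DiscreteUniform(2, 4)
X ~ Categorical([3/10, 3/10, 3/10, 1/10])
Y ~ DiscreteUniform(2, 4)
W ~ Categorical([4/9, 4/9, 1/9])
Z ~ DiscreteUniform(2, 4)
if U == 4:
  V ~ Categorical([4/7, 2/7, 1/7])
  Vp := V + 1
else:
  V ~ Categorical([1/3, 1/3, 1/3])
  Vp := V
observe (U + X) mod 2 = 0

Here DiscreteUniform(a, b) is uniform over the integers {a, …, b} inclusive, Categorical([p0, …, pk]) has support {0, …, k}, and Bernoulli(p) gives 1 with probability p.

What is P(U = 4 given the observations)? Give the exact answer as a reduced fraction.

Enumerate traces; 486 have nonzero weight after conditioning:
  (U=2, X=0, Y=2, W=0, Z=2, V=0) weight 2/1215
  (U=2, X=0, Y=2, W=0, Z=2, V=1) weight 2/1215
  (U=2, X=0, Y=2, W=0, Z=2, V=2) weight 2/1215
  (U=2, X=0, Y=2, W=0, Z=3, V=0) weight 2/1215
  (U=2, X=0, Y=2, W=0, Z=3, V=1) weight 2/1215
  (U=2, X=0, Y=2, W=0, Z=3, V=2) weight 2/1215
  (U=2, X=0, Y=2, W=0, Z=4, V=0) weight 2/1215
  (U=2, X=0, Y=2, W=0, Z=4, V=1) weight 2/1215
  (U=3, X=1, Y=2, W=0, Z=2, V=0) weight 2/1215
  (U=4, X=0, Y=2, W=0, Z=2, V=0) weight 8/2835
  … 476 more
Group by U:
  weight(U=2) = 1/5
  weight(U=3) = 2/15
  weight(U=4) = 1/5
Total weight = 1/5 + 2/15 + 1/5 = 8/15
P(U=2 | obs) = 1/5 / 8/15 = 3/8
P(U=3 | obs) = 2/15 / 8/15 = 1/4
P(U=4 | obs) = 1/5 / 8/15 = 3/8

P(U = 4 | obs) = 3/8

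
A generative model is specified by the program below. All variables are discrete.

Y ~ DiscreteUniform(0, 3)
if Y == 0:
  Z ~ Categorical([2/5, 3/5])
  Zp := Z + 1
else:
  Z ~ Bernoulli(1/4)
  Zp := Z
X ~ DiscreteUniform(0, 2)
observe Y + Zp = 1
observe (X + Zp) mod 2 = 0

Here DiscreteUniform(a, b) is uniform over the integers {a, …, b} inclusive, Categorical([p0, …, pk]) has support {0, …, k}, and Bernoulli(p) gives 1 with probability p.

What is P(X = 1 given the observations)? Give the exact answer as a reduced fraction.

P(X = 1 | obs) = 4/19

Enumerate traces; 3 have nonzero weight after conditioning:
  (Y=0, Z=0, X=1) weight 1/30
  (Y=1, Z=0, X=0) weight 1/16
  (Y=1, Z=0, X=2) weight 1/16
Group by X:
  weight(X=0) = 1/16
  weight(X=1) = 1/30
  weight(X=2) = 1/16
Total weight = 1/16 + 1/30 + 1/16 = 19/120
P(X=0 | obs) = 1/16 / 19/120 = 15/38
P(X=1 | obs) = 1/30 / 19/120 = 4/19
P(X=2 | obs) = 1/16 / 19/120 = 15/38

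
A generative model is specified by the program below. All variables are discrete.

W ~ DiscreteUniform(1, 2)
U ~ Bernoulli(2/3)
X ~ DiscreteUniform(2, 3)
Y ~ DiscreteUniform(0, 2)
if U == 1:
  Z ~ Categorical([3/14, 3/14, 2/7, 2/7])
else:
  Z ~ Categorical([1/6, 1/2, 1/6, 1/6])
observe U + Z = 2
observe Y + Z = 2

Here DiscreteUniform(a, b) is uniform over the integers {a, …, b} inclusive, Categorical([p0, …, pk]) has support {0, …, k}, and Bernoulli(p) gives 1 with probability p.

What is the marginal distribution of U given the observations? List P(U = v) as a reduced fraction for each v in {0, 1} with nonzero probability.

Enumerate traces; 8 have nonzero weight after conditioning:
  (W=1, U=0, X=2, Y=0, Z=2) weight 1/216
  (W=1, U=0, X=3, Y=0, Z=2) weight 1/216
  (W=1, U=1, X=2, Y=1, Z=1) weight 1/84
  (W=1, U=1, X=3, Y=1, Z=1) weight 1/84
  (W=2, U=0, X=2, Y=0, Z=2) weight 1/216
  (W=2, U=0, X=3, Y=0, Z=2) weight 1/216
  (W=2, U=1, X=2, Y=1, Z=1) weight 1/84
  (W=2, U=1, X=3, Y=1, Z=1) weight 1/84
Group by U:
  weight(U=0) = 1/54
  weight(U=1) = 1/21
Total weight = 1/54 + 1/21 = 25/378
P(U=0 | obs) = 1/54 / 25/378 = 7/25
P(U=1 | obs) = 1/21 / 25/378 = 18/25

P(U=0) = 7/25, P(U=1) = 18/25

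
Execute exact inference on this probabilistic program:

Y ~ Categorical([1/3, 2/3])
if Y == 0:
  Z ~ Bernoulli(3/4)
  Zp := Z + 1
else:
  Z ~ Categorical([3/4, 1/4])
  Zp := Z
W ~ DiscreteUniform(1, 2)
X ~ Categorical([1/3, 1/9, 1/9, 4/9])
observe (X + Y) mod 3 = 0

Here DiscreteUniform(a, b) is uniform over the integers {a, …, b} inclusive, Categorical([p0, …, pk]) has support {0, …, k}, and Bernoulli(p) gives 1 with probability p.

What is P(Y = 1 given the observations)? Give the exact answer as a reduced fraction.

Enumerate traces; 12 have nonzero weight after conditioning:
  (Y=0, Z=0, W=1, X=0) weight 1/72
  (Y=0, Z=0, W=1, X=3) weight 1/54
  (Y=0, Z=0, W=2, X=0) weight 1/72
  (Y=0, Z=0, W=2, X=3) weight 1/54
  (Y=0, Z=1, W=1, X=0) weight 1/24
  (Y=0, Z=1, W=1, X=3) weight 1/18
  (Y=0, Z=1, W=2, X=0) weight 1/24
  (Y=0, Z=1, W=2, X=3) weight 1/18
  (Y=1, Z=0, W=1, X=2) weight 1/36
  … 3 more
Group by Y:
  weight(Y=0) = 7/27
  weight(Y=1) = 2/27
Total weight = 7/27 + 2/27 = 1/3
P(Y=0 | obs) = 7/27 / 1/3 = 7/9
P(Y=1 | obs) = 2/27 / 1/3 = 2/9

P(Y = 1 | obs) = 2/9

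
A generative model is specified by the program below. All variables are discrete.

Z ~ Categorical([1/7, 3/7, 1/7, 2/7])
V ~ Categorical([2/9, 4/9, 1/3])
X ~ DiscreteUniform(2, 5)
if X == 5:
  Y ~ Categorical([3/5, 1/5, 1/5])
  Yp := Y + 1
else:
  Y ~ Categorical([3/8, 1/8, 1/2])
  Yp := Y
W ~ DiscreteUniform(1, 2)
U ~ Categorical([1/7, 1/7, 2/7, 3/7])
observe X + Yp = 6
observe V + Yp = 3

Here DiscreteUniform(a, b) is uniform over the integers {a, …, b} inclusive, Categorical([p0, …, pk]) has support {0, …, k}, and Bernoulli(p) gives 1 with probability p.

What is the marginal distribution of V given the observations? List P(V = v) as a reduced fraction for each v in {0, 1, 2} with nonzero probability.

Enumerate traces; 64 have nonzero weight after conditioning:
  (Z=0, V=1, X=4, Y=2, W=1, U=0) weight 1/1764
  (Z=0, V=1, X=4, Y=2, W=1, U=1) weight 1/1764
  (Z=0, V=1, X=4, Y=2, W=1, U=2) weight 1/882
  (Z=0, V=1, X=4, Y=2, W=1, U=3) weight 1/588
  (Z=0, V=1, X=4, Y=2, W=2, U=0) weight 1/1764
  (Z=0, V=1, X=4, Y=2, W=2, U=1) weight 1/1764
  (Z=0, V=1, X=4, Y=2, W=2, U=2) weight 1/882
  (Z=0, V=1, X=4, Y=2, W=2, U=3) weight 1/588
  (Z=0, V=2, X=5, Y=0, W=1, U=0) weight 1/1960
  … 55 more
Group by V:
  weight(V=1) = 1/18
  weight(V=2) = 1/20
Total weight = 1/18 + 1/20 = 19/180
P(V=1 | obs) = 1/18 / 19/180 = 10/19
P(V=2 | obs) = 1/20 / 19/180 = 9/19

P(V=1) = 10/19, P(V=2) = 9/19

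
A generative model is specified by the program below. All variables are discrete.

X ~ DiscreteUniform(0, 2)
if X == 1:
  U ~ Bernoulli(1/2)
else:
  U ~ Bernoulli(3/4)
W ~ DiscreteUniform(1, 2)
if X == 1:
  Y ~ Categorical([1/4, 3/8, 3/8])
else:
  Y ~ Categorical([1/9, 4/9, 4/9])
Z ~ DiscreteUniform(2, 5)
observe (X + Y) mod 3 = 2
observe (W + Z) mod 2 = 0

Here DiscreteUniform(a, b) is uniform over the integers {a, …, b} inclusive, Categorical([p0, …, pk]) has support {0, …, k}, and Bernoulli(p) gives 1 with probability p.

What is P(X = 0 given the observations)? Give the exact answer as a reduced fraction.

Enumerate traces; 24 have nonzero weight after conditioning:
  (X=0, U=0, W=1, Y=2, Z=3) weight 1/216
  (X=0, U=0, W=1, Y=2, Z=5) weight 1/216
  (X=0, U=0, W=2, Y=2, Z=2) weight 1/216
  (X=0, U=0, W=2, Y=2, Z=4) weight 1/216
  (X=0, U=1, W=1, Y=2, Z=3) weight 1/72
  (X=0, U=1, W=1, Y=2, Z=5) weight 1/72
  (X=0, U=1, W=2, Y=2, Z=2) weight 1/72
  (X=0, U=1, W=2, Y=2, Z=4) weight 1/72
  (X=1, U=0, W=1, Y=1, Z=3) weight 1/128
  (X=2, U=0, W=1, Y=0, Z=3) weight 1/864
  … 14 more
Group by X:
  weight(X=0) = 2/27
  weight(X=1) = 1/16
  weight(X=2) = 1/54
Total weight = 2/27 + 1/16 + 1/54 = 67/432
P(X=0 | obs) = 2/27 / 67/432 = 32/67
P(X=1 | obs) = 1/16 / 67/432 = 27/67
P(X=2 | obs) = 1/54 / 67/432 = 8/67

P(X = 0 | obs) = 32/67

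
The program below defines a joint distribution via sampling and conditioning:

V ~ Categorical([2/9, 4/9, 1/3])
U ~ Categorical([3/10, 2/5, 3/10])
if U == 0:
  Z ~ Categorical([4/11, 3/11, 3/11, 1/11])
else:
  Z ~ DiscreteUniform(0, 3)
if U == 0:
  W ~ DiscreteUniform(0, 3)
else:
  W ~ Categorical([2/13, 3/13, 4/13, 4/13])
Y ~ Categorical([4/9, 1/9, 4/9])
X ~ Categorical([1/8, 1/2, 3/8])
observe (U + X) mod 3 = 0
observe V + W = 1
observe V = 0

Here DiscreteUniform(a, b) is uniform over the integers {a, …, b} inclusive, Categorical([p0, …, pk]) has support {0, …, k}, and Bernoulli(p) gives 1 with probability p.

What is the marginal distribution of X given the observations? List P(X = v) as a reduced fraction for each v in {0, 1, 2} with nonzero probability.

P(X=0) = 13/109, P(X=1) = 48/109, P(X=2) = 48/109

Enumerate traces; 36 have nonzero weight after conditioning:
  (V=0, U=0, Z=0, W=1, Y=0, X=0) weight 1/2970
  (V=0, U=0, Z=0, W=1, Y=1, X=0) weight 1/11880
  (V=0, U=0, Z=0, W=1, Y=2, X=0) weight 1/2970
  (V=0, U=0, Z=1, W=1, Y=0, X=0) weight 1/3960
  (V=0, U=0, Z=1, W=1, Y=1, X=0) weight 1/15840
  (V=0, U=0, Z=1, W=1, Y=2, X=0) weight 1/3960
  (V=0, U=0, Z=2, W=1, Y=0, X=0) weight 1/3960
  (V=0, U=0, Z=2, W=1, Y=1, X=0) weight 1/15840
  (V=0, U=1, Z=0, W=1, Y=0, X=2) weight 1/1170
  (V=0, U=2, Z=0, W=1, Y=0, X=1) weight 1/1170
  … 26 more
Group by X:
  weight(X=0) = 1/480
  weight(X=1) = 1/130
  weight(X=2) = 1/130
Total weight = 1/480 + 1/130 + 1/130 = 109/6240
P(X=0 | obs) = 1/480 / 109/6240 = 13/109
P(X=1 | obs) = 1/130 / 109/6240 = 48/109
P(X=2 | obs) = 1/130 / 109/6240 = 48/109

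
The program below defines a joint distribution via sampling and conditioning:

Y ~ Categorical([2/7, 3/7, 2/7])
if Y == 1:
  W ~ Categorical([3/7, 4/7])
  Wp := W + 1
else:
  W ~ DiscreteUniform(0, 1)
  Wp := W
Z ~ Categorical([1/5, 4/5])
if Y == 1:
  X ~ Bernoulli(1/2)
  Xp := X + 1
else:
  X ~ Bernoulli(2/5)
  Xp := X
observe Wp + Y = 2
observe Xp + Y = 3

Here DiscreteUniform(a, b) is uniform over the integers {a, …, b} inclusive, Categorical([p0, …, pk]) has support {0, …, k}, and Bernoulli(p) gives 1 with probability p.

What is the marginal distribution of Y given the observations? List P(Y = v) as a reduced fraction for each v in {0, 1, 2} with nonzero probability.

Enumerate traces; 4 have nonzero weight after conditioning:
  (Y=1, W=0, Z=0, X=1) weight 9/490
  (Y=1, W=0, Z=1, X=1) weight 18/245
  (Y=2, W=0, Z=0, X=1) weight 2/175
  (Y=2, W=0, Z=1, X=1) weight 8/175
Group by Y:
  weight(Y=1) = 9/98
  weight(Y=2) = 2/35
Total weight = 9/98 + 2/35 = 73/490
P(Y=1 | obs) = 9/98 / 73/490 = 45/73
P(Y=2 | obs) = 2/35 / 73/490 = 28/73

P(Y=1) = 45/73, P(Y=2) = 28/73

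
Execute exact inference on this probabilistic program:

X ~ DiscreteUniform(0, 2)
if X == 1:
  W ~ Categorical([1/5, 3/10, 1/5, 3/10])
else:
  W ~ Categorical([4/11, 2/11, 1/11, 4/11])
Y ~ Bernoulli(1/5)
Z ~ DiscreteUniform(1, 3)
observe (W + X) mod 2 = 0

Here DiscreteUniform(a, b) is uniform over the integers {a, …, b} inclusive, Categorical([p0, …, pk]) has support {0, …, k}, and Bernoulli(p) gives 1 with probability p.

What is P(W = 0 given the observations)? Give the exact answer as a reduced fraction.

P(W = 0 | obs) = 40/83

Enumerate traces; 36 have nonzero weight after conditioning:
  (X=0, W=0, Y=0, Z=1) weight 16/495
  (X=0, W=0, Y=0, Z=2) weight 16/495
  (X=0, W=0, Y=0, Z=3) weight 16/495
  (X=0, W=0, Y=1, Z=1) weight 4/495
  (X=0, W=0, Y=1, Z=2) weight 4/495
  (X=0, W=0, Y=1, Z=3) weight 4/495
  (X=0, W=2, Y=0, Z=1) weight 4/495
  (X=0, W=2, Y=0, Z=2) weight 4/495
  (X=1, W=1, Y=0, Z=1) weight 2/75
  (X=1, W=3, Y=0, Z=1) weight 2/75
  … 26 more
Group by W:
  weight(W=0) = 8/33
  weight(W=1) = 1/10
  weight(W=2) = 2/33
  weight(W=3) = 1/10
Total weight = 8/33 + 1/10 + 2/33 + 1/10 = 83/165
P(W=0 | obs) = 8/33 / 83/165 = 40/83
P(W=1 | obs) = 1/10 / 83/165 = 33/166
P(W=2 | obs) = 2/33 / 83/165 = 10/83
P(W=3 | obs) = 1/10 / 83/165 = 33/166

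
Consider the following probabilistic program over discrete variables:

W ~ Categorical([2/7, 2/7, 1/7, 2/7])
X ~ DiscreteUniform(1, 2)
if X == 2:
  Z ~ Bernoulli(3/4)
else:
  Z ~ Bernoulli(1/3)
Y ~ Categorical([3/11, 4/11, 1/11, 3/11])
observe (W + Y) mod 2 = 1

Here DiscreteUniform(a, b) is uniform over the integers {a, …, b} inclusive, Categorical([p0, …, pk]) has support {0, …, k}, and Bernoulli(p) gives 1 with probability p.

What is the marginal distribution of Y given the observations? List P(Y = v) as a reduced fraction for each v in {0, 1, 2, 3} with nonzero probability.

P(Y=0) = 12/37, P(Y=1) = 12/37, P(Y=2) = 4/37, P(Y=3) = 9/37

Enumerate traces; 32 have nonzero weight after conditioning:
  (W=0, X=1, Z=0, Y=1) weight 8/231
  (W=0, X=1, Z=0, Y=3) weight 2/77
  (W=0, X=1, Z=1, Y=1) weight 4/231
  (W=0, X=1, Z=1, Y=3) weight 1/77
  (W=0, X=2, Z=0, Y=1) weight 1/77
  (W=0, X=2, Z=0, Y=3) weight 3/308
  (W=0, X=2, Z=1, Y=1) weight 3/77
  (W=0, X=2, Z=1, Y=3) weight 9/308
  (W=1, X=1, Z=0, Y=0) weight 2/77
  (W=1, X=1, Z=0, Y=2) weight 2/231
  … 22 more
Group by Y:
  weight(Y=0) = 12/77
  weight(Y=1) = 12/77
  weight(Y=2) = 4/77
  weight(Y=3) = 9/77
Total weight = 12/77 + 12/77 + 4/77 + 9/77 = 37/77
P(Y=0 | obs) = 12/77 / 37/77 = 12/37
P(Y=1 | obs) = 12/77 / 37/77 = 12/37
P(Y=2 | obs) = 4/77 / 37/77 = 4/37
P(Y=3 | obs) = 9/77 / 37/77 = 9/37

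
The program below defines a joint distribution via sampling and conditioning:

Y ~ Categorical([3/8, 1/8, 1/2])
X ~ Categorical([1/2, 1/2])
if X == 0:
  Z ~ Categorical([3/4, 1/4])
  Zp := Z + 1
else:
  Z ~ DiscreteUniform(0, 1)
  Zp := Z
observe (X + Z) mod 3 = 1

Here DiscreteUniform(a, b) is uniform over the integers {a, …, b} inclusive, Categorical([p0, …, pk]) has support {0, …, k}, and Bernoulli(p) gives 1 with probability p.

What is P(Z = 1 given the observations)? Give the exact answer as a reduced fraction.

P(Z = 1 | obs) = 1/3

Enumerate traces; 6 have nonzero weight after conditioning:
  (Y=0, X=0, Z=1) weight 3/64
  (Y=0, X=1, Z=0) weight 3/32
  (Y=1, X=0, Z=1) weight 1/64
  (Y=1, X=1, Z=0) weight 1/32
  (Y=2, X=0, Z=1) weight 1/16
  (Y=2, X=1, Z=0) weight 1/8
Group by Z:
  weight(Z=0) = 1/4
  weight(Z=1) = 1/8
Total weight = 1/4 + 1/8 = 3/8
P(Z=0 | obs) = 1/4 / 3/8 = 2/3
P(Z=1 | obs) = 1/8 / 3/8 = 1/3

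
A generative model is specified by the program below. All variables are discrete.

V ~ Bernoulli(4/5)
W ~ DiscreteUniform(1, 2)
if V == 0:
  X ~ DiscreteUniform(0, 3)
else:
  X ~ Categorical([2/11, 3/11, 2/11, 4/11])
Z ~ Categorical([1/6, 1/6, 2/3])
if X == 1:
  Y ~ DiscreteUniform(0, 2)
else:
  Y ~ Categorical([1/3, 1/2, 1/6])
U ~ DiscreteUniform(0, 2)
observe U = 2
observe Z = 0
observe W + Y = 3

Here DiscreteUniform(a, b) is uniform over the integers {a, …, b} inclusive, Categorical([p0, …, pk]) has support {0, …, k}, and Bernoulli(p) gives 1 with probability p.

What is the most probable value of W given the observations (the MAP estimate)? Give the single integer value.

Enumerate traces; 16 have nonzero weight after conditioning:
  (V=0, W=1, X=0, Z=0, Y=2, U=2) weight 1/4320
  (V=0, W=1, X=1, Z=0, Y=2, U=2) weight 1/2160
  (V=0, W=1, X=2, Z=0, Y=2, U=2) weight 1/4320
  (V=0, W=1, X=3, Z=0, Y=2, U=2) weight 1/4320
  (V=0, W=2, X=0, Z=0, Y=1, U=2) weight 1/1440
  (V=0, W=2, X=1, Z=0, Y=1, U=2) weight 1/2160
  (V=0, W=2, X=2, Z=0, Y=1, U=2) weight 1/1440
  (V=0, W=2, X=3, Z=0, Y=1, U=2) weight 1/1440
  … 8 more
Group by W:
  weight(W=1) = 31/5280
  weight(W=2) = 601/47520
Total weight = 31/5280 + 601/47520 = 1/54
P(W=1 | obs) = 31/5280 / 1/54 = 279/880
P(W=2 | obs) = 601/47520 / 1/54 = 601/880
argmax = 2

argmax_v P(W = v | obs) = 2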